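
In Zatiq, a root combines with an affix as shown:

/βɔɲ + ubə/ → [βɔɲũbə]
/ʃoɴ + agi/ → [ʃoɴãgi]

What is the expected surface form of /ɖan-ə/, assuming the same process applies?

[ɖanə̃]

The data show progressive nasality assimilation (vowel nasalisation): /u/ → [ũ] after /ɲ/; /a/ → [ã] after /ɴ/ — a vowel is nasalised by an immediately preceding nasal consonant.
The vowel /ə/ is adjacent to the preceding nasal /n/, so it acquires [+nasal] and surfaces as [ə̃].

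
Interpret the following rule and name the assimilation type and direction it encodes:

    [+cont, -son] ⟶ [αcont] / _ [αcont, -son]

regressive manner assimilation

The shared variable α links the value of [cont] on the target to that of the neighbouring obstruent. [cont] distinguishes stops from fricatives — a manner-of-articulation feature — so this is manner assimilation.
The conditioning segment sits to the right of the focus bar, meaning the trigger follows the segment that changes — regressive assimilation.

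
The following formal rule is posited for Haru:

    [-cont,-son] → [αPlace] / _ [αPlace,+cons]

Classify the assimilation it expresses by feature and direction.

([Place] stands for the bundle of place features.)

regressive place assimilation

The shared variable α links the value of the place features (abbreviated [Place]) on the target to the same value on the neighbouring segment, so place is the feature that assimilates.
Since the environment is written after the underscore, the trigger follows the target; the direction is regressive.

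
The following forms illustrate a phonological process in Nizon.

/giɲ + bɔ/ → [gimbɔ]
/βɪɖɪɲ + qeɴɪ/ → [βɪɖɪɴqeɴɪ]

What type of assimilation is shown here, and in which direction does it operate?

Comparing underlying and surface forms, /ɲ/ → [m] is the alternation; the neighbouring /b/ is constant.
/ɲ/ is palatal while /b/ is bilabial; the output [m] is bilabial, matching the trigger — so the feature that spreads is place.
Manner and voice are unchanged, so the assimilation is partial, not total.
The other alternating form patterns the same way: /ɲ/ → [ɴ] before /q/ (palatal → uvular, matching uvular) — only place changes, and always toward the following segment.
The trigger is the following segment, so the direction is regressive (anticipatory).

regressive place assimilation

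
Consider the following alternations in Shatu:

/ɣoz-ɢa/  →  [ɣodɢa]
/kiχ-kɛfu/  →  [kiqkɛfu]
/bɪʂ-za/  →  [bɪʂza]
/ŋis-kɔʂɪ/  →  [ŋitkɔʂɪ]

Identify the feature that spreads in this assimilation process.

Comparing underlying and surface forms, /z/ → [d] is the alternation; the neighbouring /ɢ/ is constant.
/z/ is a fricative while /ɢ/ is a stop; the output [d] is a stop, matching the trigger — so the feature that spreads is manner.
Checking the remaining alternations: /χ/ → [q] before /k/ (fricative → stop, matching a stop); /s/ → [t] before /k/ (fricative → stop, matching a stop) — only manner changes, and always toward the following segment.
No alternation appears in [bɪʂza]: there the adjacent consonants already agree in manner (/ʂ/ and /z/ are both fricatives), so this form is consistent with the same rule.

manner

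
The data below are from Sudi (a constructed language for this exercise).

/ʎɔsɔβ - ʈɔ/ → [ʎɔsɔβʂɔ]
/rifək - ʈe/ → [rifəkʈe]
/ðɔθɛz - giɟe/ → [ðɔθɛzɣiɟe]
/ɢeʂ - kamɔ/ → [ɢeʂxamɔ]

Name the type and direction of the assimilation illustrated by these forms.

progressive manner assimilation

The segment that alternates is /ʈ/, which surfaces as [ʂ] when adjacent to /β/.
/ʈ/ is a stop while /β/ is a fricative; the output [ʂ] is a fricative, matching the trigger — so the feature that spreads is manner.
Place and voice are unchanged, so the assimilation is partial, not total.
The same holds elsewhere in the data: /g/ → [ɣ] after /z/ (stop → fricative, matching a fricative); /k/ → [x] after /ʂ/ (stop → fricative, matching a fricative) — only manner changes, and always toward the preceding segment.
No alternation appears in [rifəkʈe]: there the adjacent consonants already agree in manner (/ʈ/ and /k/ are both stops), so this form is consistent with the same rule.
The trigger is the preceding segment, so the direction is progressive (perseverative).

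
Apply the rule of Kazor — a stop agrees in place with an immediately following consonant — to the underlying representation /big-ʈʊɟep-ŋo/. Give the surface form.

[biɖʈʊɟekŋo]

/g/ is a voiced velar stop. The following trigger /ʈ/ is retroflex, so /g/ must become retroflex as well.
A voiced retroflex stop is [ɖ], so the surface segment is [ɖ].
At the second juncture, /p/ likewise becomes [k] adjacent to /ŋ/.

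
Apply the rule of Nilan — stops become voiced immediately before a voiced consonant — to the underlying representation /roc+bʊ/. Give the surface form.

The rule targets /c/ (voiceless palatal stop), which sits before the trigger /b/ (voiced).
Changing only its voicing to voiced gives [ɟ] — the voiced palatal stop.

[roɟbʊ]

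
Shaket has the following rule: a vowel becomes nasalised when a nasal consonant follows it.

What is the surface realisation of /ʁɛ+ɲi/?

/ɛ/ sits next to the nasal /ɲ/ and is therefore nasalised to [ɛ̃].

[ʁɛ̃ɲi]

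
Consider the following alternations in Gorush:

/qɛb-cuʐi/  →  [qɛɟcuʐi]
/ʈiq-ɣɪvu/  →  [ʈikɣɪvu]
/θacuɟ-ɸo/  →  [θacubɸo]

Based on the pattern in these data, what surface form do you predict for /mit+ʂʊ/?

The data show regressive place assimilation: /b/ → [ɟ] before /c/; /q/ → [k] before /ɣ/; /ɟ/ → [b] before /ɸ/. In each pair only place changes, matching the following consonant, while manner and voice stay constant.
/t/ is a voiceless alveolar stop. The following trigger /ʂ/ is retroflex, so /t/ must become retroflex as well.
A voiceless retroflex stop is [ʈ], so the surface segment is [ʈ].

[miʈʂʊ]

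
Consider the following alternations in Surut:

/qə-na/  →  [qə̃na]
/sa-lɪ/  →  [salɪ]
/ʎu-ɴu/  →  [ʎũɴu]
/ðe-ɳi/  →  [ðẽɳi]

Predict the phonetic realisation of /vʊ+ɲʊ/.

The data show regressive nasality assimilation (vowel nasalisation): /ə/ → [ə̃] before /n/; /u/ → [ũ] before /ɴ/; /e/ → [ẽ] before /ɳ/ — a vowel is nasalised by an immediately following nasal consonant.
No change occurs in [salɪ] because the vowel at the boundary is adjacent to an oral consonant, not a nasal (/a/ next to /l/).
/ʊ/ sits next to the nasal /ɲ/ and is therefore nasalised to [ʊ̃].

[vʊ̃ɲʊ]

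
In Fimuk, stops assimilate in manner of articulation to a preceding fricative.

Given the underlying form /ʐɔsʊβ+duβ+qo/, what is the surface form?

[ʐɔsʊβzuβχo]

The rule targets /d/ (voiced alveolar stop), which sits after the trigger /β/ (fricative).
A voiced alveolar fricative is [z], so the surface segment is [z].
The same rule applies at the second boundary: /q/ → [χ] next to /β/.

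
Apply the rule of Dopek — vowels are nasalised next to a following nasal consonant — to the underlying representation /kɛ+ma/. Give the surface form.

The vowel /ɛ/ is adjacent to the following nasal /m/, so it acquires [+nasal] and surfaces as [ɛ̃].

[kɛ̃ma]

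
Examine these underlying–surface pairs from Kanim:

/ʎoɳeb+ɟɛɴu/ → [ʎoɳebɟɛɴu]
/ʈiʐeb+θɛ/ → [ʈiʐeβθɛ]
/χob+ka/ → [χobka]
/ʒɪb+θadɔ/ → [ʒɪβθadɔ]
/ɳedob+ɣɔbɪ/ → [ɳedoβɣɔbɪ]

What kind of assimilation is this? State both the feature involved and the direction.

Underlying /b/ is realised as [β] next to /θ/; /θ/ itself does not change.
The change stop → fricative matches the manner of the following /θ/, identifying this as manner assimilation.
Place and voice are unchanged, so the assimilation is partial, not total.
Checking the remaining alternation: /b/ → [β] before /ɣ/ (stop → fricative, matching a fricative) — only manner changes, and always toward the following segment.
No alternation appears in [ʎoɳebɟɛɴu], [χobka]: there the adjacent consonants already agree in manner (/b/ and /ɟ/ are both stops; /b/ and /k/ are both stops), so these forms are consistent with the same rule.
The trigger is the following segment, so the direction is regressive (anticipatory).

regressive manner assimilation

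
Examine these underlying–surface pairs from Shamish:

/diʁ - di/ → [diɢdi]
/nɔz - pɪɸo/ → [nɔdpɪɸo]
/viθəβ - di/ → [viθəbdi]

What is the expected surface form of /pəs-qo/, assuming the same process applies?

The data show regressive manner assimilation: /ʁ/ → [ɢ] before /d/; /z/ → [d] before /p/; /β/ → [b] before /d/. In each pair only manner changes, matching the following consonant, while place and voice stay constant.
The rule targets /s/ (voiceless alveolar fricative), which sits before the trigger /q/ (stop).
A voiceless alveolar stop is [t], so the surface segment is [t].

[pətqo]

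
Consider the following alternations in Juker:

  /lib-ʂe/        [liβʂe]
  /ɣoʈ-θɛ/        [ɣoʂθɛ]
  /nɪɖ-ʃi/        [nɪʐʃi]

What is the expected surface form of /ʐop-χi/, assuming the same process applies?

[ʐoɸχi]

The data show regressive manner assimilation: /b/ → [β] before /ʂ/; /ʈ/ → [ʂ] before /θ/; /ɖ/ → [ʐ] before /ʃ/. In each pair only manner changes, matching the following consonant, while place and voice stay constant.
The rule targets /p/ (voiceless bilabial stop), which sits before the trigger /χ/ (fricative).
A voiceless bilabial fricative is [ɸ], so the surface segment is [ɸ].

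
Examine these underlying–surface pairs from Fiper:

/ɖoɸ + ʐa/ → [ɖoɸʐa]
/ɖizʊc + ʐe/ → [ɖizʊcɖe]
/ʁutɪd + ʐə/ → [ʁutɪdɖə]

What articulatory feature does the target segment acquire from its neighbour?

Comparing underlying and surface forms, /ʐ/ → [ɖ] is the alternation; the neighbouring /c/ is constant.
/ʐ/ is a fricative while /c/ is a stop; the output [ɖ] is a stop, matching the trigger — so the feature that spreads is manner.
The same holds elsewhere in the data: /ʐ/ → [ɖ] after /d/ (fricative → stop, matching a stop) — only manner changes, and always toward the preceding segment.
Nothing changes in [ɖoɸʐa]: there the adjacent consonants already agree in manner (/ʐ/ and /ɸ/ are both fricatives), so this form is consistent with the same rule.

manner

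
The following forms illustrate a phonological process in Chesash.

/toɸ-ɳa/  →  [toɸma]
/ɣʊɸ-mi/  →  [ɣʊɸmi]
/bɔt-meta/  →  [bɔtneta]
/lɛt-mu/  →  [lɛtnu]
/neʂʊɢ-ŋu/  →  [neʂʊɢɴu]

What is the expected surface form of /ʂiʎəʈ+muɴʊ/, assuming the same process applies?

The data show progressive place assimilation: /ɳ/ → [m] after /ɸ/; /m/ → [n] after /t/; /ŋ/ → [ɴ] after /ɢ/. In each pair only place changes, matching the preceding consonant, while manner and voice stay constant.
Nothing changes in [ɣʊɸmi]: there the adjacent consonants already agree in place (/m/ and /ɸ/ are both bilabial), so this form is consistent with the same rule.
/m/ is a voiced bilabial nasal. The preceding trigger /ʈ/ is retroflex, so /m/ must become retroflex as well.
The voiced retroflex nasal is [ɳ], so /m/ → [ɳ].

[ʂiʎəʈɳuɴʊ]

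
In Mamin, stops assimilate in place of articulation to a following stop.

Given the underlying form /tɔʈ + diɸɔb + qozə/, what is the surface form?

[tɔtdiɸɔɢqozə]

/ʈ/ is a voiceless retroflex stop. The following trigger /d/ is alveolar, so /ʈ/ must become alveolar as well.
Changing only its place to alveolar gives [t] — the voiceless alveolar stop.
The same rule applies at the second boundary: /b/ → [ɢ] next to /q/.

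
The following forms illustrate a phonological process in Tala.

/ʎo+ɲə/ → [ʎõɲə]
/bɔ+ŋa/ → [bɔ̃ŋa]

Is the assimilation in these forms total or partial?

partial assimilation

The vowel /o/ surfaces as nasalised [õ] next to the following nasal /ɲ/ — it has acquired the [+nasal] feature of its neighbour.
Likewise in the remaining data: /ɔ/ → [ɔ̃] before /ŋ/ — each time a vowel is nasalised next to a following nasal.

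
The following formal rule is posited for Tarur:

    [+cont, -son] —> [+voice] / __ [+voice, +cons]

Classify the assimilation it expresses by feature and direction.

The structural change is [+voice], and the conditioning segment [+voice, +cons] (a voiced consonant) is itself voiced, so the target comes to share the voicing of its neighbour — voicing assimilation.
Since the environment is written after the underscore, the trigger follows the target; the direction is regressive.

regressive voicing assimilation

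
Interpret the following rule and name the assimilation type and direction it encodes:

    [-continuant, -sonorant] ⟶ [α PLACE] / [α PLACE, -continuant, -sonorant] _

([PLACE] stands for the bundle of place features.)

The rule copies the place features (abbreviated [PLACE]) from the environment onto the target, so the assimilating feature is place.
The conditioning segment sits to the left of the focus bar, meaning the trigger precedes the segment that changes — progressive assimilation.

progressive place assimilation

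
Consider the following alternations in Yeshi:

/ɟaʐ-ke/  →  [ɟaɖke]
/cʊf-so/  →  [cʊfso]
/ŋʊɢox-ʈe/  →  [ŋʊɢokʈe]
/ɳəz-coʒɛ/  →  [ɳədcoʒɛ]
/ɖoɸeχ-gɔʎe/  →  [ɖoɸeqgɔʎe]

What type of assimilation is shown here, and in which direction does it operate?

Comparing underlying and surface forms, /ʐ/ → [ɖ] is the alternation; the neighbouring /k/ is constant.
/ʐ/ is a fricative while /k/ is a stop; the output [ɖ] is a stop, matching the trigger — so the feature that spreads is manner.
Place and voice are unchanged, so the assimilation is partial, not total.
Checking the remaining alternations: /x/ → [k] before /ʈ/ (fricative → stop, matching a stop); /z/ → [d] before /c/ (fricative → stop, matching a stop); /χ/ → [q] before /g/ (fricative → stop, matching a stop) — only manner changes, and always toward the following segment.
No alternation appears in [cʊfso]: there the adjacent consonants already agree in manner (/f/ and /s/ are both fricatives), so this form is consistent with the same rule.
The trigger is the following segment, so the direction is regressive (anticipatory).

regressive manner assimilation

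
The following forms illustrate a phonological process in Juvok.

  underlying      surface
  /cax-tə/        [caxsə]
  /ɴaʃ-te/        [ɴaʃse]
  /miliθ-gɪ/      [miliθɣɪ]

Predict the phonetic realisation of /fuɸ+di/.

[fuɸzi]

The data show progressive manner assimilation: /t/ → [s] after /x/; /t/ → [s] after /ʃ/; /g/ → [ɣ] after /θ/. In each pair only manner changes, matching the preceding consonant, while place and voice stay constant.
The rule targets /d/ (voiced alveolar stop), which sits after the trigger /ɸ/ (fricative).
Changing only its manner to fricative gives [z] — the voiced alveolar fricative.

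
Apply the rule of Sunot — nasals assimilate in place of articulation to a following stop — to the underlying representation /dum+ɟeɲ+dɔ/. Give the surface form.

/m/ is a voiced bilabial nasal. The following trigger /ɟ/ is palatal, so /m/ must become palatal as well.
The voiced palatal nasal is [ɲ], so /m/ → [ɲ].
The same rule applies at the second boundary: /ɲ/ → [n] next to /d/.

[duɲɟendɔ]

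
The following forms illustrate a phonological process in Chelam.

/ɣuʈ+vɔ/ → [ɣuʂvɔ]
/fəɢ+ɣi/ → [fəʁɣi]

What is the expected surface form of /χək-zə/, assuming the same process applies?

[χəxzə]

The data show regressive manner assimilation: /ʈ/ → [ʂ] before /v/; /ɢ/ → [ʁ] before /ɣ/. In each pair only manner changes, matching the following consonant, while place and voice stay constant.
The rule targets /k/ (voiceless velar stop), which sits before the trigger /z/ (fricative).
A voiceless velar fricative is [x], so the surface segment is [x].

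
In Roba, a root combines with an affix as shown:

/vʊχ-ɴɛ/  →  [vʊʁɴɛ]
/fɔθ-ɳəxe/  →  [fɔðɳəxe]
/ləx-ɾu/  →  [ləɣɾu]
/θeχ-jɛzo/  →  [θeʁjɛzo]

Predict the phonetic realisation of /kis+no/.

The data show regressive voicing assimilation: /χ/ → [ʁ] before /ɴ/; /θ/ → [ð] before /ɳ/; /x/ → [ɣ] before /ɾ/; /χ/ → [ʁ] before /j/. In each pair only voicing changes, matching the following consonant, while place and manner stay constant.
The rule targets /s/ (voiceless alveolar fricative), which sits before the trigger /n/ (voiced).
Changing only its voicing to voiced gives [z] — the voiced alveolar fricative.

[kizno]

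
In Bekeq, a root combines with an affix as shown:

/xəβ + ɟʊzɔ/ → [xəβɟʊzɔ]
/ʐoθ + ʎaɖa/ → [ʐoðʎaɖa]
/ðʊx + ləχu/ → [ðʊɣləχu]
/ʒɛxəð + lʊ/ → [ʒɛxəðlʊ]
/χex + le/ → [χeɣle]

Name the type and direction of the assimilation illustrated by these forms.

regressive voicing assimilation

Comparing underlying and surface forms, /θ/ → [ð] is the alternation; the neighbouring /ʎ/ is constant.
The change voiceless → voiced matches the voicing of the following /ʎ/, identifying this as voicing assimilation.
Place and manner are unchanged, so the assimilation is partial, not total.
The other alternating form patterns the same way: /x/ → [ɣ] before /l/ (voiceless → voiced, matching voiced) — only voicing changes, and always toward the following segment.
No alternation appears in [xəβɟʊzɔ], [ʒɛxəðlʊ]: there the adjacent consonants already agree in voicing (/β/ and /ɟ/ are both voiced; /ð/ and /l/ are both voiced), so these forms are consistent with the same rule.
The trigger is the following segment, so the direction is regressive (anticipatory).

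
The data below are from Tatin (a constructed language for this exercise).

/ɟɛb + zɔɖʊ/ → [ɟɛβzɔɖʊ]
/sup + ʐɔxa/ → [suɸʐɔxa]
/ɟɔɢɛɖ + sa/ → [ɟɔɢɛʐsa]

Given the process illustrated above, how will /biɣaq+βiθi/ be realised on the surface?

[biɣaχβiθi]

The data show regressive manner assimilation: /b/ → [β] before /z/; /p/ → [ɸ] before /ʐ/; /ɖ/ → [ʐ] before /s/. In each pair only manner changes, matching the following consonant, while place and voice stay constant.
/q/ is a voiceless uvular stop. The following trigger /β/ is a fricative, so /q/ must become a fricative as well.
A voiceless uvular fricative is [χ], so the surface segment is [χ].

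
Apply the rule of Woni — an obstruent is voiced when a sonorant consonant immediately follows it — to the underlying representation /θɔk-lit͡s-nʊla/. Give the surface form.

/k/ is a voiceless velar stop. The following trigger /l/ is voiced, so /k/ must become voiced as well.
A voiced velar stop is [g], so the surface segment is [g].
The same rule applies at the second boundary: /t͡s/ → [d͡z] next to /n/.

[θɔglid͡znʊla]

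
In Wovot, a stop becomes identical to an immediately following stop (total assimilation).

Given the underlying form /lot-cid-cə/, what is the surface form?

[locciccə]

/t/ is the segment targeted by the rule; it sits immediately before /c/, so it assimilates completely and surfaces as [c].
The same rule applies at the second boundary: /d/ → [c] next to /c/.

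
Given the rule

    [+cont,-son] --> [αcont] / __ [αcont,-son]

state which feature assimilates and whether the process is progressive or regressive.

The shared variable α links the value of [cont] on the target to that of the neighbouring obstruent. [cont] distinguishes stops from fricatives — a manner-of-articulation feature — so this is manner assimilation.
Since the environment is written after the underscore, the trigger follows the target; the direction is regressive.

regressive manner assimilation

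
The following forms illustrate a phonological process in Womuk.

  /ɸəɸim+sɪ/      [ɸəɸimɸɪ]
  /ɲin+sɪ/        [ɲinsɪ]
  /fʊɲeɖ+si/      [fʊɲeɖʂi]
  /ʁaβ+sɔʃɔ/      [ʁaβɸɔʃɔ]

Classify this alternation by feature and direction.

The segment that alternates is /s/, which surfaces as [ɸ] when adjacent to /m/.
/s/ is alveolar while /m/ is bilabial; the output [ɸ] is bilabial, matching the trigger — so the feature that spreads is place.
Manner and voice are unchanged, so the assimilation is partial, not total.
The other alternating forms pattern the same way: /s/ → [ʂ] after /ɖ/ (alveolar → retroflex, matching retroflex); /s/ → [ɸ] after /β/ (alveolar → bilabial, matching bilabial) — only place changes, and always toward the preceding segment.
No alternation appears in [ɲinsɪ]: there the adjacent consonants already agree in place (/s/ and /n/ are both alveolar), so this form is consistent with the same rule.
Since the segment that changes follows the conditioning segment, the assimilation is progressive.

progressive place assimilation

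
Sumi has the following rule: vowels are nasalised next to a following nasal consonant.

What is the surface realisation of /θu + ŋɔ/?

The vowel /u/ is adjacent to the following nasal /ŋ/, so it acquires [+nasal] and surfaces as [ũ].

[θũŋɔ]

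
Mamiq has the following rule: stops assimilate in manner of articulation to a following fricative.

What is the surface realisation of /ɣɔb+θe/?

[ɣɔβθe]

/b/ is a voiced bilabial stop. The following trigger /θ/ is a fricative, so /b/ must become a fricative as well.
Changing only its manner to fricative gives [β] — the voiced bilabial fricative.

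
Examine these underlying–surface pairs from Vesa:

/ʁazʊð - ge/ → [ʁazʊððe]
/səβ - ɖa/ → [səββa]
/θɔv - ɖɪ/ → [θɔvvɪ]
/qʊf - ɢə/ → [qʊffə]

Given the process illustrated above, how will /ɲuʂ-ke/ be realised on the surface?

The data show progressive total assimilation (/g/ → [ð] after /ð/; /ɖ/ → [β] after /β/; /ɖ/ → [v] after /v/; /ɢ/ → [f] after /f/): in every case the target segment becomes identical to its preceding neighbour, copying more than a single feature.
/k/ is the segment targeted by the rule; it sits immediately after /ʂ/, so it assimilates completely and surfaces as [ʂ].

[ɲuʂʂe]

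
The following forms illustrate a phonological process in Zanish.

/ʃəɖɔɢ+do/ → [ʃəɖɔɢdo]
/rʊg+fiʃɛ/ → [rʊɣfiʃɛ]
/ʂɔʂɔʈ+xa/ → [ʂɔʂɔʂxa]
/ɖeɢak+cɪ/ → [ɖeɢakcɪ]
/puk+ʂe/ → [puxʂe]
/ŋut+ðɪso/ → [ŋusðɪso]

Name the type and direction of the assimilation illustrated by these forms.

The segment that alternates is /g/, which surfaces as [ɣ] when adjacent to /f/.
The change stop → fricative matches the manner of the following /f/, identifying this as manner assimilation.
Place and voice are unchanged, so the assimilation is partial, not total.
The same holds elsewhere in the data: /ʈ/ → [ʂ] before /x/ (stop → fricative, matching a fricative); /k/ → [x] before /ʂ/ (stop → fricative, matching a fricative); /t/ → [s] before /ð/ (stop → fricative, matching a fricative) — only manner changes, and always toward the following segment.
Nothing changes in [ʃəɖɔɢdo], [ɖeɢakcɪ]: there the adjacent consonants already agree in manner (/ɢ/ and /d/ are both stops; /k/ and /c/ are both stops), so these forms are consistent with the same rule.
The trigger is the following segment, so the direction is regressive (anticipatory).

regressive manner assimilation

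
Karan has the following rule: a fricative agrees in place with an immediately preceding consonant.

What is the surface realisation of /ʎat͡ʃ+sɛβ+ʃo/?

The rule targets /s/ (voiceless alveolar fricative), which sits after the trigger /t͡ʃ/ (postalveolar).
The voiceless postalveolar fricative is [ʃ], so /s/ → [ʃ].
The same rule applies at the second boundary: /ʃ/ → [ɸ] next to /β/.

[ʎat͡ʃʃɛβɸo]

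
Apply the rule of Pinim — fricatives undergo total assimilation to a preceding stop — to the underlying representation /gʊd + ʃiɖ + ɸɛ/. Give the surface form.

/ʃ/ is the segment targeted by the rule; it sits immediately after /d/, so it assimilates completely and surfaces as [d].
The same rule applies at the second boundary: /ɸ/ → [ɖ] next to /ɖ/.

[gʊddiɖɖɛ]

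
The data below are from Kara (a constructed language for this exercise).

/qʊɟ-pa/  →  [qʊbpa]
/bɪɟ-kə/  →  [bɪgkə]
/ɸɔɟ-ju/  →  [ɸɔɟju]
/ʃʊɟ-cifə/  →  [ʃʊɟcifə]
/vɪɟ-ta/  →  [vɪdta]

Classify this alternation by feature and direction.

regressive place assimilation

The segment that alternates is /ɟ/, which surfaces as [b] when adjacent to /p/.
The change palatal → bilabial matches the place of the following /p/, identifying this as place assimilation.
Manner and voice are unchanged, so the assimilation is partial, not total.
The other alternating forms pattern the same way: /ɟ/ → [g] before /k/ (palatal → velar, matching velar); /ɟ/ → [d] before /t/ (palatal → alveolar, matching alveolar) — only place changes, and always toward the following segment.
No alternation appears in [ɸɔɟju], [ʃʊɟcifə]: there the adjacent consonants already agree in place (/ɟ/ and /j/ are both palatal; /ɟ/ and /c/ are both palatal), so these forms are consistent with the same rule.
The trigger is the following segment, so the direction is regressive (anticipatory).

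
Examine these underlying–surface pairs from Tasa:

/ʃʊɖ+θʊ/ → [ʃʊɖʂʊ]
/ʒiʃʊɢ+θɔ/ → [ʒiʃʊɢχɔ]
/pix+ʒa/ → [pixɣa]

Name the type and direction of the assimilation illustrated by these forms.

progressive place assimilation

Underlying /θ/ is realised as [ʂ] next to /ɖ/; /ɖ/ itself does not change.
The change dental → retroflex matches the place of the preceding /ɖ/, identifying this as place assimilation.
Manner and voice are unchanged, so the assimilation is partial, not total.
Checking the remaining alternations: /θ/ → [χ] after /ɢ/ (dental → uvular, matching uvular); /ʒ/ → [ɣ] after /x/ (postalveolar → velar, matching velar) — only place changes, and always toward the preceding segment.
Since the segment that changes follows the conditioning segment, the assimilation is progressive.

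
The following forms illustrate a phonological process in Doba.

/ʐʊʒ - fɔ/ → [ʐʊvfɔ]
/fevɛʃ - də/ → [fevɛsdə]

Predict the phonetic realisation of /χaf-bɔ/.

[χaɸbɔ]

The data show regressive place assimilation: /ʒ/ → [v] before /f/; /ʃ/ → [s] before /d/. In each pair only place changes, matching the following consonant, while manner and voice stay constant.
The rule targets /f/ (voiceless labiodental fricative), which sits before the trigger /b/ (bilabial).
A voiceless bilabial fricative is [ɸ], so the surface segment is [ɸ].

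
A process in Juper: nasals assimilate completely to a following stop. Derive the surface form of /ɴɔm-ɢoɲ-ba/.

/m/ is the segment targeted by the rule; it sits immediately before /ɢ/, so it assimilates completely and surfaces as [ɢ].
The same rule applies at the second boundary: /ɲ/ → [b] next to /b/.

[ɴɔɢɢobba]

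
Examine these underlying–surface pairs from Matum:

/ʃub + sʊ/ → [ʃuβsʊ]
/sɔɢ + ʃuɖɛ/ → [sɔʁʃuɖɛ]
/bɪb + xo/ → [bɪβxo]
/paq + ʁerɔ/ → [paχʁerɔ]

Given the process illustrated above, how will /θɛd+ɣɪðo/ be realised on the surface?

[θɛzɣɪðo]

The data show regressive manner assimilation: /b/ → [β] before /s/; /ɢ/ → [ʁ] before /ʃ/; /b/ → [β] before /x/; /q/ → [χ] before /ʁ/. In each pair only manner changes, matching the following consonant, while place and voice stay constant.
/d/ is a voiced alveolar stop. The following trigger /ɣ/ is a fricative, so /d/ must become a fricative as well.
The voiced alveolar fricative is [z], so /d/ → [z].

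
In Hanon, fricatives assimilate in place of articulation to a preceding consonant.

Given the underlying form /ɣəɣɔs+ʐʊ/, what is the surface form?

[ɣəɣɔszʊ]

/ʐ/ is a voiced retroflex fricative. The preceding trigger /s/ is alveolar, so /ʐ/ must become alveolar as well.
A voiced alveolar fricative is [z], so the surface segment is [z].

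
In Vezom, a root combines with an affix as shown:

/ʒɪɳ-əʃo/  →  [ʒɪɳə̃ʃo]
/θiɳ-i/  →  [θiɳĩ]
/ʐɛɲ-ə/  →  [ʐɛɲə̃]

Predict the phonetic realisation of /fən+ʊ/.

[fənʊ̃]

The data show progressive nasality assimilation (vowel nasalisation): /ə/ → [ə̃] after /ɳ/; /i/ → [ĩ] after /ɳ/; /ə/ → [ə̃] after /ɲ/ — a vowel is nasalised by an immediately preceding nasal consonant.
The vowel /ʊ/ is adjacent to the preceding nasal /n/, so it acquires [+nasal] and surfaces as [ʊ̃].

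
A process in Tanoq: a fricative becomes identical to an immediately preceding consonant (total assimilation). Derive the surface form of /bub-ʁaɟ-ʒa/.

/ʁ/ is the segment targeted by the rule; it sits immediately after /b/, so it assimilates completely and surfaces as [b].
At the second juncture, /ʒ/ likewise becomes [ɟ] adjacent to /ɟ/.

[bubbaɟɟa]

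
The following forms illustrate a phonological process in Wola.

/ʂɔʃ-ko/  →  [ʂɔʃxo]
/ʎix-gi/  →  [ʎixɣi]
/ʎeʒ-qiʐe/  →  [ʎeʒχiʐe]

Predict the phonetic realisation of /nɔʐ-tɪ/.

The data show progressive manner assimilation: /k/ → [x] after /ʃ/; /g/ → [ɣ] after /x/; /q/ → [χ] after /ʒ/. In each pair only manner changes, matching the preceding consonant, while place and voice stay constant.
/t/ is a voiceless alveolar stop. The preceding trigger /ʐ/ is a fricative, so /t/ must become a fricative as well.
A voiceless alveolar fricative is [s], so the surface segment is [s].

[nɔʐsɪ]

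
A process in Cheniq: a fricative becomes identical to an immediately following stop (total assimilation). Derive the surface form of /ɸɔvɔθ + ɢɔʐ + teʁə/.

/θ/ is the segment targeted by the rule; it sits immediately before /ɢ/, so it assimilates completely and surfaces as [ɢ].
At the second juncture, /ʐ/ likewise becomes [t] adjacent to /t/.

[ɸɔvɔɢɢɔtteʁə]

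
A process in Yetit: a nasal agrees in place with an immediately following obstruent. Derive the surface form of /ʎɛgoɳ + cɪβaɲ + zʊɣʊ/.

[ʎɛgoɲcɪβanzʊɣʊ]

/ɳ/ is a voiced retroflex nasal. The following trigger /c/ is palatal, so /ɳ/ must become palatal as well.
A voiced palatal nasal is [ɲ], so the surface segment is [ɲ].
The same rule applies at the second boundary: /ɲ/ → [n] next to /z/.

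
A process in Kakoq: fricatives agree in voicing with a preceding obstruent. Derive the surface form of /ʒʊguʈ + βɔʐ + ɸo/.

The rule targets /β/ (voiced bilabial fricative), which sits after the trigger /ʈ/ (voiceless).
A voiceless bilabial fricative is [ɸ], so the surface segment is [ɸ].
At the second juncture, /ɸ/ likewise becomes [β] adjacent to /ʐ/.

[ʒʊguʈɸɔʐβo]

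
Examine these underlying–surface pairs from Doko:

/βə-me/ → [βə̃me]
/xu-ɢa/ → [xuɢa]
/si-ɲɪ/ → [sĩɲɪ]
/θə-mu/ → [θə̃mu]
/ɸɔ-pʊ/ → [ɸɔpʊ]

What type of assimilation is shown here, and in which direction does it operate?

The vowel /ə/ surfaces as nasalised [ə̃] next to the following nasal /m/ — it has acquired the [+nasal] feature of its neighbour.
Likewise in the remaining data: /i/ → [ĩ] before /ɲ/ — each time a vowel is nasalised next to a following nasal.
No change occurs in [xuɢa], [ɸɔpʊ] because the vowel at the boundary is adjacent to an oral consonant, not a nasal (/u/ next to /ɢ/; /ɔ/ next to /p/).
Because the conditioning nasal is to the right of the vowel that changes, the process is regressive (anticipatory).

regressive nasality assimilation (vowel nasalisation)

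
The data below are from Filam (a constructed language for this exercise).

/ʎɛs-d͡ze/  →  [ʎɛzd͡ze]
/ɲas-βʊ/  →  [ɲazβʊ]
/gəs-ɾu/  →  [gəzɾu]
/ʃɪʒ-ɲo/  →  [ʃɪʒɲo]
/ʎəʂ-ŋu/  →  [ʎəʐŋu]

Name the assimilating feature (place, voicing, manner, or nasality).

The segment that alternates is /s/, which surfaces as [z] when adjacent to /d͡z/.
The change voiceless → voiced matches the voicing of the following /d͡z/, identifying this as voicing assimilation.
The same holds elsewhere in the data: /s/ → [z] before /β/ (voiceless → voiced, matching voiced); /s/ → [z] before /ɾ/ (voiceless → voiced, matching voiced); /ʂ/ → [ʐ] before /ŋ/ (voiceless → voiced, matching voiced) — only voicing changes, and always toward the following segment.
No alternation appears in [ʃɪʒɲo]: there the adjacent consonants already agree in voicing (/ʒ/ and /ɲ/ are both voiced), so this form is consistent with the same rule.

voicing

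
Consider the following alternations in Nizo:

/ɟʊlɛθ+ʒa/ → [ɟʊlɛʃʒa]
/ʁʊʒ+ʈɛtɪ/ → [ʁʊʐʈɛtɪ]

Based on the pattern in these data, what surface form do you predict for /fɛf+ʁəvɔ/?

The data show regressive place assimilation: /θ/ → [ʃ] before /ʒ/; /ʒ/ → [ʐ] before /ʈ/. In each pair only place changes, matching the following consonant, while manner and voice stay constant.
The rule targets /f/ (voiceless labiodental fricative), which sits before the trigger /ʁ/ (uvular).
Changing only its place to uvular gives [χ] — the voiceless uvular fricative.

[fɛχʁəvɔ]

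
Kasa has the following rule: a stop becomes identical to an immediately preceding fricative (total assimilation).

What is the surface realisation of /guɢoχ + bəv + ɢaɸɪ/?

/b/ is the segment targeted by the rule; it sits immediately after /χ/, so it assimilates completely and surfaces as [χ].
At the second juncture, /ɢ/ likewise becomes [v] adjacent to /v/.

[guɢoχχəvvaɸɪ]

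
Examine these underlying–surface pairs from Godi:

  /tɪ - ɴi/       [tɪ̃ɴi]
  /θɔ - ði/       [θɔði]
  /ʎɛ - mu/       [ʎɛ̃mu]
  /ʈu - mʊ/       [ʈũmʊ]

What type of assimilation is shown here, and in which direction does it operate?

The vowel /ɪ/ surfaces as nasalised [ɪ̃] next to the following nasal /ɴ/ — it has acquired the [+nasal] feature of its neighbour.
The other forms show the same pattern: /ɛ/ → [ɛ̃] before /m/; /u/ → [ũ] before /m/ — each time a vowel is nasalised next to a following nasal.
No change occurs in [θɔði] because the vowel at the boundary is adjacent to an oral consonant, not a nasal (/ɔ/ next to /ð/).
Because the conditioning nasal is to the right of the vowel that changes, the process is regressive (anticipatory).

regressive nasality assimilation (vowel nasalisation)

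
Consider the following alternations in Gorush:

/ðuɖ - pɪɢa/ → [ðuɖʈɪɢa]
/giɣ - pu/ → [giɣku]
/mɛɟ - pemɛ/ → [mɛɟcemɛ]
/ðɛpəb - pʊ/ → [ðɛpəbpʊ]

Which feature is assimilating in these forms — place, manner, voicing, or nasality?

place

Comparing underlying and surface forms, /p/ → [ʈ] is the alternation; the neighbouring /ɖ/ is constant.
/p/ is bilabial while /ɖ/ is retroflex; the output [ʈ] is retroflex, matching the trigger — so the feature that spreads is place.
The other alternating forms pattern the same way: /p/ → [k] after /ɣ/ (bilabial → velar, matching velar); /p/ → [c] after /ɟ/ (bilabial → palatal, matching palatal) — only place changes, and always toward the preceding segment.
No alternation appears in [ðɛpəbpʊ]: there the adjacent consonants already agree in place (/p/ and /b/ are both bilabial), so this form is consistent with the same rule.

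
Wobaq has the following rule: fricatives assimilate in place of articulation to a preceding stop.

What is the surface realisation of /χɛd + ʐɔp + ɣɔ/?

[χɛdzɔpβɔ]

The rule targets /ʐ/ (voiced retroflex fricative), which sits after the trigger /d/ (alveolar).
A voiced alveolar fricative is [z], so the surface segment is [z].
At the second juncture, /ɣ/ likewise becomes [β] adjacent to /p/.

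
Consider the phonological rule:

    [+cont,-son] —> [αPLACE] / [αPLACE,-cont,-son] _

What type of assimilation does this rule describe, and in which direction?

The shared variable α links the value of the place features (abbreviated [PLACE]) on the target to the same value on the neighbouring segment, so place is the feature that assimilates.
The conditioning segment sits to the left of the focus bar, meaning the trigger precedes the segment that changes — progressive assimilation.

progressive place assimilation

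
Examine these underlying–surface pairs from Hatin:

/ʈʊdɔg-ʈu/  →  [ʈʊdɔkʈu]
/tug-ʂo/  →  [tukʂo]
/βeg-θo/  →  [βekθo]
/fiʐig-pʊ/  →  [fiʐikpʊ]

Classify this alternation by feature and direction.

Underlying /g/ is realised as [k] next to /ʈ/; /ʈ/ itself does not change.
/g/ is voiced while /ʈ/ is voiceless; the output [k] is voiceless, matching the trigger — so the feature that spreads is voicing.
Place and manner are unchanged, so the assimilation is partial, not total.
Checking the remaining alternations: /g/ → [k] before /ʂ/ (voiced → voiceless, matching voiceless); /g/ → [k] before /θ/ (voiced → voiceless, matching voiceless); /g/ → [k] before /p/ (voiced → voiceless, matching voiceless) — only voicing changes, and always toward the following segment.
The trigger is the following segment, so the direction is regressive (anticipatory).

regressive voicing assimilation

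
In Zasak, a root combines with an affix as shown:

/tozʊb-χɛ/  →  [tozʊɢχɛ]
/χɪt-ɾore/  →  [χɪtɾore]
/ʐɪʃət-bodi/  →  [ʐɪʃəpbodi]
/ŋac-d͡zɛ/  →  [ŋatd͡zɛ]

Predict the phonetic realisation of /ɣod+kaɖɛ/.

The data show regressive place assimilation: /b/ → [ɢ] before /χ/; /t/ → [p] before /b/; /c/ → [t] before /d͡z/. In each pair only place changes, matching the following consonant, while manner and voice stay constant.
Nothing changes in [χɪtɾore]: there the adjacent consonants already agree in place (/t/ and /ɾ/ are both alveolar), so this form is consistent with the same rule.
/d/ is a voiced alveolar stop. The following trigger /k/ is velar, so /d/ must become velar as well.
The voiced velar stop is [g], so /d/ → [g].

[ɣogkaɖɛ]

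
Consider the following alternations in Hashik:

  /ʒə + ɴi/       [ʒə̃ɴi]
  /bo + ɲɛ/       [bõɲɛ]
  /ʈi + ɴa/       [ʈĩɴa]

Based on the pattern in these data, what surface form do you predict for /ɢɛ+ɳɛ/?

The data show regressive nasality assimilation (vowel nasalisation): /ə/ → [ə̃] before /ɴ/; /o/ → [õ] before /ɲ/; /i/ → [ĩ] before /ɴ/ — a vowel is nasalised by an immediately following nasal consonant.
The vowel /ɛ/ is adjacent to the following nasal /ɳ/, so it acquires [+nasal] and surfaces as [ɛ̃].

[ɢɛ̃ɳɛ]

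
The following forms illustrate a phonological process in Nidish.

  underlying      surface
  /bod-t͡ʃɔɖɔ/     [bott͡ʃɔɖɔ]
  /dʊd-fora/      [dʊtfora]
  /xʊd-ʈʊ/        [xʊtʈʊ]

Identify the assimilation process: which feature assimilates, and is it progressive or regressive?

Underlying /d/ is realised as [t] next to /t͡ʃ/; /t͡ʃ/ itself does not change.
/d/ is voiced while /t͡ʃ/ is voiceless; the output [t] is voiceless, matching the trigger — so the feature that spreads is voicing.
Place and manner are unchanged, so the assimilation is partial, not total.
The other alternating forms pattern the same way: /d/ → [t] before /f/ (voiced → voiceless, matching voiceless); /d/ → [t] before /ʈ/ (voiced → voiceless, matching voiceless) — only voicing changes, and always toward the following segment.
Since the segment that changes precedes the conditioning segment, the assimilation is regressive.

regressive voicing assimilation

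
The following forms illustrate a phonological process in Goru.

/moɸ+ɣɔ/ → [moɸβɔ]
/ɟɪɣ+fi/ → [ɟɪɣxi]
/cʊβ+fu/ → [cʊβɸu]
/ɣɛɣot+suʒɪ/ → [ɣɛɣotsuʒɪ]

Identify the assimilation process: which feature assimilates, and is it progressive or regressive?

progressive place assimilation

Comparing underlying and surface forms, /ɣ/ → [β] is the alternation; the neighbouring /ɸ/ is constant.
/ɣ/ is velar while /ɸ/ is bilabial; the output [β] is bilabial, matching the trigger — so the feature that spreads is place.
Manner and voice are unchanged, so the assimilation is partial, not total.
The same holds elsewhere in the data: /f/ → [x] after /ɣ/ (labiodental → velar, matching velar); /f/ → [ɸ] after /β/ (labiodental → bilabial, matching bilabial) — only place changes, and always toward the preceding segment.
Nothing changes in [ɣɛɣotsuʒɪ]: there the adjacent consonants already agree in place (/s/ and /t/ are both alveolar), so this form is consistent with the same rule.
Since the segment that changes follows the conditioning segment, the assimilation is progressive.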